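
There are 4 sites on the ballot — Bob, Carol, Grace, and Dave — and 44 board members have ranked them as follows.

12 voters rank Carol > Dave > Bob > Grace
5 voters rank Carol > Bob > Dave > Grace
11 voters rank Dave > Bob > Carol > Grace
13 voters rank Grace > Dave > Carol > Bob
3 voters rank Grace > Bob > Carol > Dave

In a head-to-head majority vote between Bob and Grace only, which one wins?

Ballots ranking Bob above Grace: 12+5+11 = 28.
Ballots ranking Grace above Bob: 13+3 = 16.
Bob wins the head-to-head, 28–16.

Bob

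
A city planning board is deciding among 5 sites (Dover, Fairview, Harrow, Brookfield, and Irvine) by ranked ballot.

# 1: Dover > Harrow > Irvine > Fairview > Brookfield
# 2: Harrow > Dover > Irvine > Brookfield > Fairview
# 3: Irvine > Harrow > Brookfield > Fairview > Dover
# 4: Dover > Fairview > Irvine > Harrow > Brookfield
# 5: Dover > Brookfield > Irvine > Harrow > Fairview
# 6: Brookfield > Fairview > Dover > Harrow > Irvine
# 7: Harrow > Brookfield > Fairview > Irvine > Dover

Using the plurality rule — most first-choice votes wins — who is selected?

Dover

First-place vote totals:
  Dover: 3
  Fairview: 0
  Harrow: 2
  Brookfield: 1
  Irvine: 1
Dover has the most first-place votes.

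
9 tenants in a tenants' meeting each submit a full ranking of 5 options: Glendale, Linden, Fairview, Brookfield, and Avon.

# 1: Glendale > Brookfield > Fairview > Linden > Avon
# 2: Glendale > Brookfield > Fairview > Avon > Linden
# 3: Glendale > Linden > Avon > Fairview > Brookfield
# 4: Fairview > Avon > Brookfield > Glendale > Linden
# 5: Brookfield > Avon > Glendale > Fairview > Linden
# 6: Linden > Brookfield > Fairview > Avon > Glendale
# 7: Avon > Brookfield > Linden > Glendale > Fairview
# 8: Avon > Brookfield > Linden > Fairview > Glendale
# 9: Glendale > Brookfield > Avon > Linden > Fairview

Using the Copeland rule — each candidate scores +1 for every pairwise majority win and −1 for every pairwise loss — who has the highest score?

Brookfield

Pairwise results:
  Glendale vs Linden: Glendale wins 6–3.
  Glendale vs Fairview: Glendale wins 6–3.
  Glendale vs Brookfield: Brookfield wins 5–4.
  Glendale vs Avon: Avon wins 5–4.
  Linden vs Fairview: Linden wins 5–4.
  Linden vs Brookfield: Brookfield wins 7–2.
  Linden vs Avon: Avon wins 6–3.
  Fairview vs Brookfield: Brookfield wins 7–2.
  Fairview vs Avon: Avon wins 5–4.
  Brookfield vs Avon: Brookfield wins 5–4.
Copeland scores (wins − losses):
  Glendale: 2 − 2 = 0
  Linden: 1 − 3 = -2
  Fairview: 0 − 4 = -4
  Brookfield: 4 − 0 = 4
  Avon: 3 − 1 = 2
Brookfield has the best Copeland score.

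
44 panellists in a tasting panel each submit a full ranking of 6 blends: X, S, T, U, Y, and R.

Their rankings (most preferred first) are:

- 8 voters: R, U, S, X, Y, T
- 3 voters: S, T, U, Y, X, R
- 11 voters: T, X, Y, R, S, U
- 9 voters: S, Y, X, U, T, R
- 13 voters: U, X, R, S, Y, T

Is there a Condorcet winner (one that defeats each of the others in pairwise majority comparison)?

No

Head-to-head results (44 voters total):
X vs S: X wins 24–20.
X vs T: X wins 30–14.
X vs U: U wins 24–20.
X vs Y: X wins 32–12.
X vs R: X wins 36–8.
S vs T: S wins 33–11.
S vs U: S wins 23–21.
S vs Y: S wins 33–11.
S vs R: R wins 32–12.
T vs U: U wins 30–14.
T vs Y: Y wins 30–14.
T vs R: T wins 23–21.
U vs Y: U wins 24–20.
U vs R: U wins 25–19.
Y vs R: Y wins 23–21.
No candidate beats all others: X beats S beats U beats X, a majority cycle.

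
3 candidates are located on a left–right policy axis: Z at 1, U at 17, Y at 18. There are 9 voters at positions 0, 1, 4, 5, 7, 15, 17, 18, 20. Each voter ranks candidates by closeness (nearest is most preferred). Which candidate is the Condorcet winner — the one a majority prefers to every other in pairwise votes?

With single-peaked preferences on a line, the Condorcet winner is the candidate closest to the median voter.
The median voter (position 7) is closest to Z at 1.
Check: Z vs Y — voters closer to Z: 5 of 9.

Z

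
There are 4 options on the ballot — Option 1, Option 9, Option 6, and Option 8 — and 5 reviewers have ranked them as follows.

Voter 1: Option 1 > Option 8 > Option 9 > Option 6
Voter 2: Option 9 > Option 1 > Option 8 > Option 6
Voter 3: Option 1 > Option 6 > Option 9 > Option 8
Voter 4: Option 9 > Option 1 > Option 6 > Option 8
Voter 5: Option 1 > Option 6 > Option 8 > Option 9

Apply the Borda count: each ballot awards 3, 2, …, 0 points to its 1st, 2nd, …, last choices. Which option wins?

Borda scores:
  Option 1: 3 + 2 + 3 + 2 + 3 = 13
  Option 9: 1 + 3 + 1 + 3 + 0 = 8
  Option 6: 0 + 0 + 2 + 1 + 2 = 5
  Option 8: 2 + 1 + 0 + 0 + 1 = 4
Option 1 has the highest total.

Option 1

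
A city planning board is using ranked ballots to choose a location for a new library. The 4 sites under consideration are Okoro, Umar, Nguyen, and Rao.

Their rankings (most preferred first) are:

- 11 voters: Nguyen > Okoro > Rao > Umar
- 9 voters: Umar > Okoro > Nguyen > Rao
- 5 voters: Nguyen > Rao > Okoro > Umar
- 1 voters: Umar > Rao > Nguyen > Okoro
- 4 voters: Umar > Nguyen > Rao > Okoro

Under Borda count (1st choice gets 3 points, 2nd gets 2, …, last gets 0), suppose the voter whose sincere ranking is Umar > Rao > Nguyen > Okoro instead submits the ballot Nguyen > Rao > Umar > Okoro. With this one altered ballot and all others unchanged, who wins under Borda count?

Nguyen

Borda totals with the altered ballot: Okoro 45, Umar 40, Nguyen 68, Rao 27.
The winner is unchanged: still Nguyen.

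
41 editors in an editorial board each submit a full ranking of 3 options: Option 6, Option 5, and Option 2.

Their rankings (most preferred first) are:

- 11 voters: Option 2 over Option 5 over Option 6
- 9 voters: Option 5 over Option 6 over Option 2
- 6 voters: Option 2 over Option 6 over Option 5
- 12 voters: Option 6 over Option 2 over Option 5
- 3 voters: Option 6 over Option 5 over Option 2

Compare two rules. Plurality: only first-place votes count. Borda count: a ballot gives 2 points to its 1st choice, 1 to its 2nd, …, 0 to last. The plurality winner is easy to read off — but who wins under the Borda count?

Plurality first-place counts: Option 6 15, Option 5 9, Option 2 17 → Option 2.
Borda totals: Option 6 45, Option 5 32, Option 2 46 → Option 2.

Option 2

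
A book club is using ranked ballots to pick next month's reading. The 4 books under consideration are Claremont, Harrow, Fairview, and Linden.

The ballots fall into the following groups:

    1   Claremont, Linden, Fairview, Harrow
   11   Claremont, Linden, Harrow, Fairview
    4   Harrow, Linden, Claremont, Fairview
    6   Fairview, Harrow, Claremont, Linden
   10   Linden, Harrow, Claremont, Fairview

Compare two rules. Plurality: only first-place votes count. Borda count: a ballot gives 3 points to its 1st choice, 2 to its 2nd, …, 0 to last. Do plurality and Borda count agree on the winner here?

Plurality first-place counts: Claremont 12, Harrow 4, Fairview 6, Linden 10 → Claremont.
Borda totals: Claremont 56, Harrow 55, Fairview 19, Linden 62 → Linden.
The two rules disagree: plurality picks Claremont, Borda picks Linden.

No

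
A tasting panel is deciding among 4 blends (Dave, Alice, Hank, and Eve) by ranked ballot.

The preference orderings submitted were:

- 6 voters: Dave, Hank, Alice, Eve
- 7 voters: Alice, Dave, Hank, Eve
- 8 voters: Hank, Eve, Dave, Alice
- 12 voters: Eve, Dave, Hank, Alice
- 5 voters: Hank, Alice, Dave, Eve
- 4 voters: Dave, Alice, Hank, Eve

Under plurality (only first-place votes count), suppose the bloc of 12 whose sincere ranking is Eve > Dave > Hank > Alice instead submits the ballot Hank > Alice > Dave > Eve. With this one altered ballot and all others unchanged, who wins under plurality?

First-place totals with the altered ballot: Dave 10, Alice 7, Hank 25, Eve 0.
The winner is unchanged: still Hank.

Hank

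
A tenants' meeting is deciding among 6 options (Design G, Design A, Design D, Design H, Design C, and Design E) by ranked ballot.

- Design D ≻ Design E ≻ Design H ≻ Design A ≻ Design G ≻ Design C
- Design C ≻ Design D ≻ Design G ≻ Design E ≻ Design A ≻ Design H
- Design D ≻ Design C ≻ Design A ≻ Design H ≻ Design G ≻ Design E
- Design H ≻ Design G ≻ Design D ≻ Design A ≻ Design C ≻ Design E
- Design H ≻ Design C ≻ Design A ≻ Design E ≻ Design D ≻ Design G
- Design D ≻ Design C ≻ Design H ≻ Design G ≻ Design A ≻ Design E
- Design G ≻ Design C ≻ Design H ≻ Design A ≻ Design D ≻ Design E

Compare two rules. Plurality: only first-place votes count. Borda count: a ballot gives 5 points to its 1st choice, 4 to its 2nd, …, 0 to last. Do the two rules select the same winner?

Yes

Plurality first-place counts: Design G 1, Design A 0, Design D 3, Design H 2, Design C 1, Design E 0 → Design D.
Borda totals: Design G 16, Design A 14, Design D 24, Design H 21, Design C 22, Design E 8 → Design D.
The two rules agree on Design D.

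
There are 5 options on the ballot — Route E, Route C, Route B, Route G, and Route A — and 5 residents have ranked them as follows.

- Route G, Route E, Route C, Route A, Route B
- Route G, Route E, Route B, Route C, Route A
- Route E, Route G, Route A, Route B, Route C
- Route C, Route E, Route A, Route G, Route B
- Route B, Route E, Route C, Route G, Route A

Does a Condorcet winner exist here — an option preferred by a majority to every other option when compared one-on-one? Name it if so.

Head-to-head results (5 voters total):
Route E vs Route C: Route E wins 4–1.
Route E vs Route B: Route E wins 4–1.
Route E vs Route G: Route E wins 3–2.
Route E vs Route A: Route E wins 5–0.
Route C vs Route B: Route B wins 3–2.
Route C vs Route G: Route G wins 3–2.
Route C vs Route A: Route C wins 4–1.
Route B vs Route G: Route G wins 4–1.
Route B vs Route A: Route A wins 3–2.
Route G vs Route A: Route G wins 4–1.
Route E beats each rival — Route C (4–1), Route B (4–1), Route G (3–2), Route A (5–0) — so Route E is the Condorcet winner.

Route E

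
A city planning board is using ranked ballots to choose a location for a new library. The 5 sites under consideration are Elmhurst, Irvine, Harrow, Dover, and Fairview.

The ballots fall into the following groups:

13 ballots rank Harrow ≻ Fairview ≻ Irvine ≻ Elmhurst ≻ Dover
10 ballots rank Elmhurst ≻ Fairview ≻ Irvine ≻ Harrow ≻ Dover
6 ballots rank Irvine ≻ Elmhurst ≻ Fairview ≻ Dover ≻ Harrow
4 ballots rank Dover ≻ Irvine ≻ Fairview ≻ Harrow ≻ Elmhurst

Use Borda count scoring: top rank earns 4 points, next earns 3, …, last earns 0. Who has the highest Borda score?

Fairview

Borda scores:
  Elmhurst: 13·1 + 10·4 + 6·3 + 4·0 = 71
  Irvine: 13·2 + 10·2 + 6·4 + 4·3 = 82
  Harrow: 13·4 + 10·1 + 6·0 + 4·1 = 66
  Dover: 13·0 + 10·0 + 6·1 + 4·4 = 22
  Fairview: 13·3 + 10·3 + 6·2 + 4·2 = 89
Fairview has the highest total.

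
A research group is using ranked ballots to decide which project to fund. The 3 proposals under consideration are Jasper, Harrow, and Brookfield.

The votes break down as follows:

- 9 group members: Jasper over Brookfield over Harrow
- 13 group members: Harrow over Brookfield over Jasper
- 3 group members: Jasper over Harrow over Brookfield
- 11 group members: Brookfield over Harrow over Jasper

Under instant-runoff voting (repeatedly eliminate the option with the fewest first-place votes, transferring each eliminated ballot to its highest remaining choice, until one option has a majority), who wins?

Harrow

Round 1: Harrow 13, Jasper 12, Brookfield 11. Brookfield has the fewest and is eliminated.
Round 2: Harrow 24, Jasper 12. Harrow has a majority.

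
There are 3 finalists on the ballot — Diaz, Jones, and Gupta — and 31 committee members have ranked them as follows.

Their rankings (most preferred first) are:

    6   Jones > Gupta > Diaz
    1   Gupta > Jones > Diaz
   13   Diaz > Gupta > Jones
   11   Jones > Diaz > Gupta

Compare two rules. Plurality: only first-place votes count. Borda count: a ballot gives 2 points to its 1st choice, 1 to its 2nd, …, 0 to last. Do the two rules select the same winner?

No

Plurality first-place counts: Diaz 13, Jones 17, Gupta 1 → Jones.
Borda totals: Diaz 37, Jones 35, Gupta 21 → Diaz.
The two rules disagree: plurality picks Jones, Borda picks Diaz.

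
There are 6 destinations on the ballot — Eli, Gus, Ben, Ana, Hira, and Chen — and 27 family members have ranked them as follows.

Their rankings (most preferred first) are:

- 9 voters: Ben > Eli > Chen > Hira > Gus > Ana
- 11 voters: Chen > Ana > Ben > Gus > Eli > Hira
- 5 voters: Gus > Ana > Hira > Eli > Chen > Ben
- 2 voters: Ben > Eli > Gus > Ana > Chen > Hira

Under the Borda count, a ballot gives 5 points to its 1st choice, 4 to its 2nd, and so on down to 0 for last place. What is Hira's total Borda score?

33

Borda scores:
  Eli: 9·4 + 11·1 + 5·2 + 2·4 = 65
  Gus: 9·1 + 11·2 + 5·5 + 2·3 = 62
  Ben: 9·5 + 11·3 + 5·0 + 2·5 = 88
  Ana: 9·0 + 11·4 + 5·4 + 2·2 = 68
  Hira: 9·2 + 11·0 + 5·3 + 2·0 = 33
  Chen: 9·3 + 11·5 + 5·1 + 2·1 = 89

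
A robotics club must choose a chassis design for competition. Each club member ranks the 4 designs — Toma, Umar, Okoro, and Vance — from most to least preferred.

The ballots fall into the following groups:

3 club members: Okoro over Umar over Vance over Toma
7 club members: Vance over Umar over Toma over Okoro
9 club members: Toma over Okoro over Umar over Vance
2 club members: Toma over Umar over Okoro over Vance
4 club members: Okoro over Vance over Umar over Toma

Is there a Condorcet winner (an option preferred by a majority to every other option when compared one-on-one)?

No

Head-to-head results (25 voters total):
Toma vs Umar: Umar wins 14–11.
Toma vs Okoro: Toma wins 18–7.
Toma vs Vance: Vance wins 14–11.
Umar vs Okoro: Okoro wins 16–9.
Umar vs Vance: Umar wins 14–11.
Okoro vs Vance: Okoro wins 18–7.
No candidate beats all others: Toma beats Okoro beats Umar beats Toma, a majority cycle.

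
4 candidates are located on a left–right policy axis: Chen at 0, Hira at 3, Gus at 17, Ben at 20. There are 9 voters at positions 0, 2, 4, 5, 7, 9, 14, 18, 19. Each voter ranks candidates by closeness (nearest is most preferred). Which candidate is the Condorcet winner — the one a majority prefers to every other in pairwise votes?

Hira

With single-peaked preferences on a line, the Condorcet winner is the candidate closest to the median voter.
The median voter (position 7) is closest to Hira at 3.
Check: Hira vs Ben — voters closer to Hira: 6 of 9.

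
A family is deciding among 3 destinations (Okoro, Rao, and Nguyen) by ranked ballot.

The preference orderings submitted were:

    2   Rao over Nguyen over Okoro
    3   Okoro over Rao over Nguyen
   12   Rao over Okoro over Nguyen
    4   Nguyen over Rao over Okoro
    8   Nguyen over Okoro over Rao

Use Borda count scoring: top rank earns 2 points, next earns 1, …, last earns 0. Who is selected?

Borda scores:
  Okoro: 2·0 + 3·2 + 12·1 + 4·0 + 8·1 = 26
  Rao: 2·2 + 3·1 + 12·2 + 4·1 + 8·0 = 35
  Nguyen: 2·1 + 3·0 + 12·0 + 4·2 + 8·2 = 26
Rao has the highest total.

Rao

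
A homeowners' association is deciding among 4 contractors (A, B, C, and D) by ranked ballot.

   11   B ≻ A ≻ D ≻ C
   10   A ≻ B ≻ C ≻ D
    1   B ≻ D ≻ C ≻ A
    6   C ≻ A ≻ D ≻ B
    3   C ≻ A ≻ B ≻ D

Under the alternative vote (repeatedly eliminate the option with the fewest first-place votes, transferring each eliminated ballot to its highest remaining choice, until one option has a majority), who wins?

Round 1: B 12, A 10, C 9, D 0. D has the fewest and is eliminated.
Round 2: B 12, A 10, C 9. C has the fewest and is eliminated.
Round 3: A 19, B 12. A has a majority.

A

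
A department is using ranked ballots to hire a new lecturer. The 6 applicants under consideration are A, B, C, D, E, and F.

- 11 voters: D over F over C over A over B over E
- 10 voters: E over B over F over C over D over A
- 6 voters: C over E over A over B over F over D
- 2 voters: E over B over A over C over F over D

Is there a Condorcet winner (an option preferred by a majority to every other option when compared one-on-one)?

No

Head-to-head results (29 voters total):
A vs B: A wins 17–12.
A vs C: C wins 27–2.
A vs D: D wins 21–8.
A vs E: E wins 18–11.
A vs F: F wins 21–8.
B vs C: C wins 17–12.
B vs D: B wins 18–11.
B vs E: E wins 18–11.
B vs F: B wins 18–11.
C vs D: C wins 18–11.
C vs E: C wins 17–12.
C vs F: F wins 21–8.
D vs E: E wins 18–11.
D vs F: F wins 18–11.
E vs F: E wins 18–11.
No candidate beats all others: A beats B beats D beats A, a majority cycle.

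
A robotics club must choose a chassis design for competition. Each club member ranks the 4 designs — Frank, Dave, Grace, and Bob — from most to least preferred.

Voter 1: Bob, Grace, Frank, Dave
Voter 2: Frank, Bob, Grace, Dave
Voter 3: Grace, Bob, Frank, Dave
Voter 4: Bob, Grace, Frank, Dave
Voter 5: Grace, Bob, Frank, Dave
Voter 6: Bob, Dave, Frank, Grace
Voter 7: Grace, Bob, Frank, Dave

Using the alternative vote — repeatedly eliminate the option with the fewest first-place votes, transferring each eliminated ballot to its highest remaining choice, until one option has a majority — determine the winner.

Round 1: Grace 3, Bob 3, Frank 1, Dave 0. Dave has the fewest and is eliminated.
Round 2: Grace 3, Bob 3, Frank 1. Frank has the fewest and is eliminated.
Round 3: Bob 4, Grace 3. Bob has a majority.

Bob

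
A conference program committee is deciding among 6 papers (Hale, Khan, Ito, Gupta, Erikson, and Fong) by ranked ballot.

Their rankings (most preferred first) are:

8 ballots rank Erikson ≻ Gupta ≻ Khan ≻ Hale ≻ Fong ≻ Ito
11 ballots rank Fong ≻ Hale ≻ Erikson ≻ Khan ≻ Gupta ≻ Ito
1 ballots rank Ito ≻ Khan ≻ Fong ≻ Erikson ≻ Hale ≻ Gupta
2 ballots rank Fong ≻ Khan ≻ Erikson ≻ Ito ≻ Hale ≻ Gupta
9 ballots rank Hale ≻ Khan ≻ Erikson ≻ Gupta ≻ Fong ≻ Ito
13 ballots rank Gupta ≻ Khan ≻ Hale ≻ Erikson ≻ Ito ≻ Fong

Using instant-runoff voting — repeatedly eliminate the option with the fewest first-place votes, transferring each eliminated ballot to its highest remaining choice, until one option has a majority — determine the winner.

Round 1: Gupta 13, Fong 13, Hale 9, Erikson 8, Ito 1, Khan 0. Khan has the fewest and is eliminated.
Round 2: Gupta 13, Fong 13, Hale 9, Erikson 8, Ito 1. Ito has the fewest and is eliminated.
Round 3: Fong 14, Gupta 13, Hale 9, Erikson 8. Erikson has the fewest and is eliminated.
Round 4: Gupta 21, Fong 14, Hale 9. Hale has the fewest and is eliminated.
Round 5: Gupta 30, Fong 14. Gupta has a majority.

Gupta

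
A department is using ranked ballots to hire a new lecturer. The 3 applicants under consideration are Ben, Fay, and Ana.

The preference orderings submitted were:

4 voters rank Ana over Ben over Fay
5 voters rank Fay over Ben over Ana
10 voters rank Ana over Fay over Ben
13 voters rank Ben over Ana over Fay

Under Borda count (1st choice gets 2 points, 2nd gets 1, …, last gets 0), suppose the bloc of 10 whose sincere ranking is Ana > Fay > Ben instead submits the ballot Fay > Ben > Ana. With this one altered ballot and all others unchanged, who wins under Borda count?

Borda totals with the altered ballot: Ben 45, Fay 30, Ana 21.
The switch changes the winner from Ana to Ben.

Ben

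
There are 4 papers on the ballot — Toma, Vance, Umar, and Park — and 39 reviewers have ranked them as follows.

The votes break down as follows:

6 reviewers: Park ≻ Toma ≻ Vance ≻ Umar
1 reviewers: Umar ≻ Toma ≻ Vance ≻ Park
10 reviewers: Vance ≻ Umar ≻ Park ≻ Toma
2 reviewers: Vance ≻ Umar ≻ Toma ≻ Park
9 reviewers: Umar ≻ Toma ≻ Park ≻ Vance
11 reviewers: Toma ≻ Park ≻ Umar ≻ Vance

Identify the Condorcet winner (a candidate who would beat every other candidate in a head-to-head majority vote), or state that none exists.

Head-to-head results (39 voters total):
Toma vs Vance: Toma wins 27–12.
Toma vs Umar: Umar wins 22–17.
Toma vs Park: Toma wins 23–16.
Vance vs Umar: Umar wins 21–18.
Vance vs Park: Park wins 26–13.
Umar vs Park: Umar wins 22–17.
Umar beats each rival — Toma (22–17), Vance (21–18), Park (22–17) — so Umar is the Condorcet winner.

Umar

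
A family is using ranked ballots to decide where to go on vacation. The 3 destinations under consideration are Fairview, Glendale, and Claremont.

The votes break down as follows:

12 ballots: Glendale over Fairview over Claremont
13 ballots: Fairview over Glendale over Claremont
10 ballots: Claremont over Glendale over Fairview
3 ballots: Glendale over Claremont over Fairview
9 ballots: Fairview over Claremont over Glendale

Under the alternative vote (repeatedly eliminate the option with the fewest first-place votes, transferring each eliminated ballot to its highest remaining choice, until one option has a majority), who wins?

Glendale

Round 1: Fairview 22, Glendale 15, Claremont 10. Claremont has the fewest and is eliminated.
Round 2: Glendale 25, Fairview 22. Glendale has a majority.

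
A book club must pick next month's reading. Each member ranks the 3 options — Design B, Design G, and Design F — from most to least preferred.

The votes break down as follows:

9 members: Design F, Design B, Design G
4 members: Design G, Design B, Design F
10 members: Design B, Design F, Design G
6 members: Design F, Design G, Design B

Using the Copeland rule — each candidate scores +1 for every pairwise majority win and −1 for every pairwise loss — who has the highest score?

Pairwise results:
  Design B vs Design G: Design B wins 19–10.
  Design B vs Design F: Design F wins 15–14.
  Design G vs Design F: Design F wins 25–4.
Copeland scores (wins − losses):
  Design B: 1 − 1 = 0
  Design G: 0 − 2 = -2
  Design F: 2 − 0 = 2
Design F has the best Copeland score.

Design F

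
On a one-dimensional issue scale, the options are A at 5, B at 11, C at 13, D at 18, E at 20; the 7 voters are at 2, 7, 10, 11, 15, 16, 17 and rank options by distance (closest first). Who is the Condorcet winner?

With single-peaked preferences on a line, the Condorcet winner is the candidate closest to the median voter.
The median voter (position 11) is closest to B at 11.
Check: B vs C — voters closer to B: 4 of 7.

B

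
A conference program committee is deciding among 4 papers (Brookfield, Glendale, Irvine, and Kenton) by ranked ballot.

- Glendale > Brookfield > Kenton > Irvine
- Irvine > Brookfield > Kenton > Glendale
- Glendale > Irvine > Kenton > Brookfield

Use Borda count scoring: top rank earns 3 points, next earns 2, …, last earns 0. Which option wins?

Glendale

Borda scores:
  Brookfield: 2 + 2 + 0 = 4
  Glendale: 3 + 0 + 3 = 6
  Irvine: 0 + 3 + 2 = 5
  Kenton: 1 + 1 + 1 = 3
Glendale has the highest total.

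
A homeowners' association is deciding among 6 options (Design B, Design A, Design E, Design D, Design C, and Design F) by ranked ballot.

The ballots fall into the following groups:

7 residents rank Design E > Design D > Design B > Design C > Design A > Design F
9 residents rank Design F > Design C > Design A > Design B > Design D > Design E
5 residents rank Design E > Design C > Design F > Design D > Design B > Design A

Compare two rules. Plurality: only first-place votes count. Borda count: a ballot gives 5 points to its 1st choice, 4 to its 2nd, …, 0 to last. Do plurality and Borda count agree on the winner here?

No

Plurality first-place counts: Design B 0, Design A 0, Design E 12, Design D 0, Design C 0, Design F 9 → Design E.
Borda totals: Design B 44, Design A 34, Design E 60, Design D 47, Design C 70, Design F 60 → Design C.
The two rules disagree: plurality picks Design E, Borda picks Design C.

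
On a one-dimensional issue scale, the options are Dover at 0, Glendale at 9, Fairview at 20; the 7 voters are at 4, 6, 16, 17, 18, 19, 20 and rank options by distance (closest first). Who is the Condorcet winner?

With single-peaked preferences on a line, the Condorcet winner is the candidate closest to the median voter.
The median voter (position 17) is closest to Fairview at 20.
Check: Fairview vs Glendale — voters closer to Fairview: 5 of 7.

Fairview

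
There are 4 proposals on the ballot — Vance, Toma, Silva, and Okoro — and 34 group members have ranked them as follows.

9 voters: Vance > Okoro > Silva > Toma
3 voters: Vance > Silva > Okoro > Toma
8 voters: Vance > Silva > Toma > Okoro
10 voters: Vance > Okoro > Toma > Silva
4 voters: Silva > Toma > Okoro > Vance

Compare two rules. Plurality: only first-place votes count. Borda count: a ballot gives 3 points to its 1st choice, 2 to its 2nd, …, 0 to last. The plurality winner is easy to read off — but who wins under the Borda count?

Plurality first-place counts: Vance 30, Toma 0, Silva 4, Okoro 0 → Vance.
Borda totals: Vance 90, Toma 26, Silva 43, Okoro 45 → Vance.

Vance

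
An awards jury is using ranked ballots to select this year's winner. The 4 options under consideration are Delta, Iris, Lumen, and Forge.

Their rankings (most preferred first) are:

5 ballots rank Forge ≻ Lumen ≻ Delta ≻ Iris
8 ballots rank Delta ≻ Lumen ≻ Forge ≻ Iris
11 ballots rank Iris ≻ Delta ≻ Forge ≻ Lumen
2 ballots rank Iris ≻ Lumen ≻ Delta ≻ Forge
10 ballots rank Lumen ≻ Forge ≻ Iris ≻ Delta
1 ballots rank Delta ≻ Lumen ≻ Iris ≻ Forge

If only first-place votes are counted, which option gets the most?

First-place vote totals:
  Delta: 9
  Iris: 13
  Lumen: 10
  Forge: 5
Iris has the most first-place votes.

Iris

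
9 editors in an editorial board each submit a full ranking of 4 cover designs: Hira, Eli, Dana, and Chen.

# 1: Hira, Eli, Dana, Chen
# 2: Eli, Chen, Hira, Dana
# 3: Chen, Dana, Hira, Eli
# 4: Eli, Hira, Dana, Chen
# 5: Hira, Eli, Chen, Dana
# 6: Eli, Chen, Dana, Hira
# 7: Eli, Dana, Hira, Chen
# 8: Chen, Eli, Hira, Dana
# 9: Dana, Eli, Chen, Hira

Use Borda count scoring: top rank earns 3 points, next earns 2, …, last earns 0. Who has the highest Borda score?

Eli

Borda scores:
  Hira: 3 + 1 + 1 + 2 + 3 + 0 + 1 + 1 + 0 = 12
  Eli: 2 + 3 + 0 + 3 + 2 + 3 + 3 + 2 + 2 = 20
  Dana: 1 + 0 + 2 + 1 + 0 + 1 + 2 + 0 + 3 = 10
  Chen: 0 + 2 + 3 + 0 + 1 + 2 + 0 + 3 + 1 = 12
Eli has the highest total.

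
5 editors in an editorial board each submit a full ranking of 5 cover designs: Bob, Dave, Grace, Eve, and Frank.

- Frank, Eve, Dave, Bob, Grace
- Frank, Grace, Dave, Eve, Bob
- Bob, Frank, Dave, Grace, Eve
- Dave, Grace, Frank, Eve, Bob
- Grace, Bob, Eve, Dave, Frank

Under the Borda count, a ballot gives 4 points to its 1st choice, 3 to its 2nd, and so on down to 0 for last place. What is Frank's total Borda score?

13

Borda scores:
  Bob: 1 + 0 + 4 + 0 + 3 = 8
  Dave: 2 + 2 + 2 + 4 + 1 = 11
  Grace: 0 + 3 + 1 + 3 + 4 = 11
  Eve: 3 + 1 + 0 + 1 + 2 = 7
  Frank: 4 + 4 + 3 + 2 + 0 = 13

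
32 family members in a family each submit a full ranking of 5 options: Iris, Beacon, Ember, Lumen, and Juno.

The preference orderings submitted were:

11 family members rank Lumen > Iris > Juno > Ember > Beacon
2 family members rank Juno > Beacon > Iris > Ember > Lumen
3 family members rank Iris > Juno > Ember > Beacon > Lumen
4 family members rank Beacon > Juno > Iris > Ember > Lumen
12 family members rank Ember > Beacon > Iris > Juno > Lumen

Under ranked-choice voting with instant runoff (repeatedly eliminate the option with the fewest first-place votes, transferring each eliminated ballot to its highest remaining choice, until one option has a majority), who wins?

Ember

Round 1: Ember 12, Lumen 11, Beacon 4, Iris 3, Juno 2. Juno has the fewest and is eliminated.
Round 2: Ember 12, Lumen 11, Beacon 6, Iris 3. Iris has the fewest and is eliminated.
Round 3: Ember 15, Lumen 11, Beacon 6. Beacon has the fewest and is eliminated.
Round 4: Ember 21, Lumen 11. Ember has a majority.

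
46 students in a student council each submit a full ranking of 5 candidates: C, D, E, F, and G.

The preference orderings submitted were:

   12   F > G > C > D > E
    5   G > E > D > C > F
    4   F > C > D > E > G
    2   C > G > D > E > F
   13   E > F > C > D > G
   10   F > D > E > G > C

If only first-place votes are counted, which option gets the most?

First-place vote totals:
  C: 2
  D: 0
  E: 13
  F: 26
  G: 5
F has the most first-place votes.

F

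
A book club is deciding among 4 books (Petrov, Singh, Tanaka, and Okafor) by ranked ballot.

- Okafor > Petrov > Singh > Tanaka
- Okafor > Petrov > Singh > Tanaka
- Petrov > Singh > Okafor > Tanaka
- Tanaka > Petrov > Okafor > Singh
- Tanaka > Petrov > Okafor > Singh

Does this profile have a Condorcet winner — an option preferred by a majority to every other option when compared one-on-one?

Head-to-head results (5 voters total):
Petrov vs Singh: Petrov wins 5–0.
Petrov vs Tanaka: Petrov wins 3–2.
Petrov vs Okafor: Petrov wins 3–2.
Singh vs Tanaka: Singh wins 3–2.
Singh vs Okafor: Okafor wins 4–1.
Tanaka vs Okafor: Okafor wins 3–2.
Petrov beats each rival — Singh (5–0), Tanaka (3–2), Okafor (3–2) — so Petrov is the Condorcet winner.

Yes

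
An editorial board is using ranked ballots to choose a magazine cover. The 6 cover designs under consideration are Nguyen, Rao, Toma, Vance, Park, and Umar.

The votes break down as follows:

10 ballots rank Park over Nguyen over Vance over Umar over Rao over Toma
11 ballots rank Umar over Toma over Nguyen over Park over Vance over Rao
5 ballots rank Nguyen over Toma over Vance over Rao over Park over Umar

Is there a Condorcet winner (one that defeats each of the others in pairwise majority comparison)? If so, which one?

Head-to-head results (26 voters total):
Nguyen vs Rao: Nguyen wins 26–0.
Nguyen vs Toma: Nguyen wins 15–11.
Nguyen vs Vance: Nguyen wins 26–0.
Nguyen vs Park: Nguyen wins 16–10.
Nguyen vs Umar: Nguyen wins 15–11.
Rao vs Toma: Toma wins 16–10.
Rao vs Vance: Vance wins 26–0.
Rao vs Park: Park wins 21–5.
Rao vs Umar: Umar wins 21–5.
Toma vs Vance: Toma wins 16–10.
Toma vs Park: Toma wins 16–10.
Toma vs Umar: Umar wins 21–5.
Vance vs Park: Park wins 21–5.
Vance vs Umar: Vance wins 15–11.
Park vs Umar: Park wins 15–11.
Nguyen beats each rival — Rao (26–0), Toma (15–11), Vance (26–0), Park (16–10), Umar (15–11) — so Nguyen is the Condorcet winner.

Nguyen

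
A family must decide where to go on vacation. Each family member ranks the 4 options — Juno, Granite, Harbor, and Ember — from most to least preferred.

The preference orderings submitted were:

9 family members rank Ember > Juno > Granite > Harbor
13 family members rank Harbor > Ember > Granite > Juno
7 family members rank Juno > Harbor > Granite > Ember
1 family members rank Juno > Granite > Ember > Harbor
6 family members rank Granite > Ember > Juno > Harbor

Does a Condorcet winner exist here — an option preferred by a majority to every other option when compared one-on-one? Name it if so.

Head-to-head results (36 voters total):
Juno vs Granite: Granite wins 19–17.
Juno vs Harbor: Juno wins 23–13.
Juno vs Ember: Ember wins 28–8.
Granite vs Harbor: Harbor wins 20–16.
Granite vs Ember: Ember wins 22–14.
Harbor vs Ember: Harbor wins 20–16.
No candidate beats all others: Juno beats Harbor beats Granite beats Juno, a majority cycle.

There is no Condorcet winner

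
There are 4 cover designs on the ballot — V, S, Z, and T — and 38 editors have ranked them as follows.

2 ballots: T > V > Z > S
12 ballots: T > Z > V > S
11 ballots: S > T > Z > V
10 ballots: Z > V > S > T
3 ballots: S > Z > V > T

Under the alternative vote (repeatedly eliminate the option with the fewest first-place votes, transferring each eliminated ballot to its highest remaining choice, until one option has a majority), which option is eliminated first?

Round 1: S 14, T 14, Z 10, V 0. V has the fewest and is eliminated.
Round 2: S 14, T 14, Z 10. Z has the fewest and is eliminated.
Round 3: S 24, T 14. S has a majority.

V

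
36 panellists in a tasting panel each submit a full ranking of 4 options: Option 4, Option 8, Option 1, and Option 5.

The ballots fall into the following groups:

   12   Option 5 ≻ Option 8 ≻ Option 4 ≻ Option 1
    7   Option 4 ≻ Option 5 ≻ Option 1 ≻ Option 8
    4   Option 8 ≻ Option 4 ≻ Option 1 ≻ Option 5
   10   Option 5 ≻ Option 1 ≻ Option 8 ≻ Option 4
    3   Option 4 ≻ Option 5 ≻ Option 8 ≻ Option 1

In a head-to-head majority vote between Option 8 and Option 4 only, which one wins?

Ballots ranking Option 8 above Option 4: 12+4+10 = 26.
Ballots ranking Option 4 above Option 8: 7+3 = 10.
Option 8 wins the head-to-head, 26–10.

Option 8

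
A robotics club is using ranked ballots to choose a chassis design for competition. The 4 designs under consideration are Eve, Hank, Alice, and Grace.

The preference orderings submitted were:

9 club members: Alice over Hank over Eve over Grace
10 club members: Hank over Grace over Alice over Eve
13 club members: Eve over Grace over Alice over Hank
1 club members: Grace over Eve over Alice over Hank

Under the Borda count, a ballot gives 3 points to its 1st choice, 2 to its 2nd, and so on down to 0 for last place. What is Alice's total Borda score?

51

Borda scores:
  Eve: 9·1 + 10·0 + 13·3 + 2 = 50
  Hank: 9·2 + 10·3 + 13·0 + 0 = 48
  Alice: 9·3 + 10·1 + 13·1 + 1 = 51
  Grace: 9·0 + 10·2 + 13·2 + 3 = 49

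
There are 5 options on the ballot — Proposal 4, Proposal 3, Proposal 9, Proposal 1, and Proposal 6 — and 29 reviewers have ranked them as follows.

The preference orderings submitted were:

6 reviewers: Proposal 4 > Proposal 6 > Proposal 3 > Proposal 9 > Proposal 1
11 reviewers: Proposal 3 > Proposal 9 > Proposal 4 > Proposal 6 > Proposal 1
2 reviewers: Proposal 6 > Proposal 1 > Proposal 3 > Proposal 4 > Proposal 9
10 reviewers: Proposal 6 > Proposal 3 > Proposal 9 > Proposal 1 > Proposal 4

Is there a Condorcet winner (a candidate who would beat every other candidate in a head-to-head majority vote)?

Head-to-head results (29 voters total):
Proposal 4 vs Proposal 3: Proposal 3 wins 23–6.
Proposal 4 vs Proposal 9: Proposal 9 wins 21–8.
Proposal 4 vs Proposal 1: Proposal 4 wins 17–12.
Proposal 4 vs Proposal 6: Proposal 4 wins 17–12.
Proposal 3 vs Proposal 9: Proposal 3 wins 29–0.
Proposal 3 vs Proposal 1: Proposal 3 wins 27–2.
Proposal 3 vs Proposal 6: Proposal 6 wins 18–11.
Proposal 9 vs Proposal 1: Proposal 9 wins 27–2.
Proposal 9 vs Proposal 6: Proposal 6 wins 18–11.
Proposal 1 vs Proposal 6: Proposal 6 wins 29–0.
No candidate beats all others: Proposal 4 beats Proposal 6 beats Proposal 3 beats Proposal 4, a majority cycle.

No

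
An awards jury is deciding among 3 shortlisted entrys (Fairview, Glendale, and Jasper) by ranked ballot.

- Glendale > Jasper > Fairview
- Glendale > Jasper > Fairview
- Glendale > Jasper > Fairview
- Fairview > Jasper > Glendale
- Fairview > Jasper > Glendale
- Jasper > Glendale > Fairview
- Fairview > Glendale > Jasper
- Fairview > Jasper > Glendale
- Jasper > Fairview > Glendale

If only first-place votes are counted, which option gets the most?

Fairview

First-place vote totals:
  Fairview: 4
  Glendale: 3
  Jasper: 2
Fairview has the most first-place votes.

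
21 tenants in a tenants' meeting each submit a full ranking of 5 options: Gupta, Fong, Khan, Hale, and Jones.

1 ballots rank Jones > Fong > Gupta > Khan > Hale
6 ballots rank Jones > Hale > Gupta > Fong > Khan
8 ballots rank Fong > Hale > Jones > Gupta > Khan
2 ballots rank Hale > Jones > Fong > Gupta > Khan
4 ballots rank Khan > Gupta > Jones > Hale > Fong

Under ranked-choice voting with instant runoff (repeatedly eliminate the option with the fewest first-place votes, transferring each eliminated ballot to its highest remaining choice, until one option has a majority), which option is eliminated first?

Gupta

Round 1: Fong 8, Jones 7, Khan 4, Hale 2, Gupta 0. Gupta has the fewest and is eliminated.
Round 2: Fong 8, Jones 7, Khan 4, Hale 2. Hale has the fewest and is eliminated.
Round 3: Jones 9, Fong 8, Khan 4. Khan has the fewest and is eliminated.
Round 4: Jones 13, Fong 8. Jones has a majority.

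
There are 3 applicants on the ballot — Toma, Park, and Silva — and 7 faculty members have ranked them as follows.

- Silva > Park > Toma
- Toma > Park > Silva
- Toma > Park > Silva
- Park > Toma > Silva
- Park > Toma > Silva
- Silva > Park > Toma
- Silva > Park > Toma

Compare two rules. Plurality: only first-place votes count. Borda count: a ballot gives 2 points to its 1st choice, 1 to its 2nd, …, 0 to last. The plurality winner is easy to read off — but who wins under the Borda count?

Park

Plurality first-place counts: Toma 2, Park 2, Silva 3 → Silva.
Borda totals: Toma 6, Park 9, Silva 6 → Park.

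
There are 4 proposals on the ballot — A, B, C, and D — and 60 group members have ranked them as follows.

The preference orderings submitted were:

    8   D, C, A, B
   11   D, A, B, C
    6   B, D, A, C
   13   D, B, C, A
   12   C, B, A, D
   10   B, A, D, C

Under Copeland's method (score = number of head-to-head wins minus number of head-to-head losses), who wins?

D

Pairwise results:
  A vs B: B wins 41–19.
  A vs C: C wins 33–27.
  A vs D: D wins 38–22.
  B vs C: B wins 40–20.
  B vs D: D wins 32–28.
  C vs D: D wins 48–12.
Copeland scores (wins − losses):
  A: 0 − 3 = -3
  B: 2 − 1 = 1
  C: 1 − 2 = -1
  D: 3 − 0 = 3
D has the best Copeland score.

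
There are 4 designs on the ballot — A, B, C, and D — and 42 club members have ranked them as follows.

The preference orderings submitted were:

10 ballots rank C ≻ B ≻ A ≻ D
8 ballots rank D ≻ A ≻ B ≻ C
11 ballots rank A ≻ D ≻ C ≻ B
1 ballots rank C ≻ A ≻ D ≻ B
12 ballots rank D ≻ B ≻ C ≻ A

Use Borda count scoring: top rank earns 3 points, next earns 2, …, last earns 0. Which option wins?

D

Borda scores:
  A: 10·1 + 8·2 + 11·3 + 2 + 12·0 = 61
  B: 10·2 + 8·1 + 11·0 + 0 + 12·2 = 52
  C: 10·3 + 8·0 + 11·1 + 3 + 12·1 = 56
  D: 10·0 + 8·3 + 11·2 + 1 + 12·3 = 83
D has the highest total.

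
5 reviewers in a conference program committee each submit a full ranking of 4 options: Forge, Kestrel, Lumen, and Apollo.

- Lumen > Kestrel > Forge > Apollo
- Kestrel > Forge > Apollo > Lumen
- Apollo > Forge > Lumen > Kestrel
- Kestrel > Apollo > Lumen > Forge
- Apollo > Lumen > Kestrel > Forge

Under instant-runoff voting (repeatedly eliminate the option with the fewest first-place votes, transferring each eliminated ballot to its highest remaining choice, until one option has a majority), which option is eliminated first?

Round 1: Kestrel 2, Apollo 2, Lumen 1, Forge 0. Forge has the fewest and is eliminated.
Round 2: Kestrel 2, Apollo 2, Lumen 1. Lumen has the fewest and is eliminated.
Round 3: Kestrel 3, Apollo 2. Kestrel has a majority.

Forge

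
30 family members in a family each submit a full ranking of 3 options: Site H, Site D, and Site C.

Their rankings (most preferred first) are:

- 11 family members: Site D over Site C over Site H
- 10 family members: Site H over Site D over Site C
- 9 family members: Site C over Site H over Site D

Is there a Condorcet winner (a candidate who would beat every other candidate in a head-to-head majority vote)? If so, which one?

Head-to-head results (30 voters total):
Site H vs Site D: Site H wins 19–11.
Site H vs Site C: Site C wins 20–10.
Site D vs Site C: Site D wins 21–9.
No candidate beats all others: Site H beats Site D beats Site C beats Site H, a majority cycle.

None — there is no Condorcet winner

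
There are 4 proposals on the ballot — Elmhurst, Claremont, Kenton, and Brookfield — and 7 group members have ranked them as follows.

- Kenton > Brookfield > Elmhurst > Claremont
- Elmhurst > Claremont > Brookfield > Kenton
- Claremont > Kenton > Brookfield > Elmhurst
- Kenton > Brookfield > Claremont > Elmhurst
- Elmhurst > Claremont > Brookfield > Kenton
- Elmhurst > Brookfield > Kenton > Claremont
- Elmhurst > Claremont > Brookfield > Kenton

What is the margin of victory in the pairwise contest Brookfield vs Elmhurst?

Ballots ranking Brookfield above Elmhurst: 3.
Ballots ranking Elmhurst above Brookfield: 4.
Elmhurst wins 4–3, a margin of 1.

1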